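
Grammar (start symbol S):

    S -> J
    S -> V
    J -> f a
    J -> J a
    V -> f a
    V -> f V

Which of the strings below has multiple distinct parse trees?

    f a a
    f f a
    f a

f a

f a a: 1 tree
f f a: 1 tree
f a: 2 trees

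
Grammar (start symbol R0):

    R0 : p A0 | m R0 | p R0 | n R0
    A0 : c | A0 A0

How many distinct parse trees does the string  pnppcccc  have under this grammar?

Parse trees for pnppcccc:
  [R0 p [R0 n [R0 p [R0 p [A0 [A0 c] [A0 [A0 c] [A0 [A0 c] [A0 c]]]]]]]]
  [R0 p [R0 n [R0 p [R0 p [A0 [A0 c] [A0 [A0 [A0 c] [A0 c]] [A0 c]]]]]]]
  [R0 p [R0 n [R0 p [R0 p [A0 [A0 [A0 c] [A0 c]] [A0 [A0 c] [A0 c]]]]]]]
  [R0 p [R0 n [R0 p [R0 p [A0 [A0 [A0 c] [A0 [A0 c] [A0 c]]] [A0 c]]]]]]
  [R0 p [R0 n [R0 p [R0 p [A0 [A0 [A0 [A0 c] [A0 c]] [A0 c]] [A0 c]]]]]]

5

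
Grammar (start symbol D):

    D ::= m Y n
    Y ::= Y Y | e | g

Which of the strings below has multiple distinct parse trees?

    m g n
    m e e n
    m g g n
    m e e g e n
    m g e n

m e e g e n

m g n: 1 tree
m e e n: 1 tree
m g g n: 1 tree
m e e g e n: 5 trees
m g e n: 1 tree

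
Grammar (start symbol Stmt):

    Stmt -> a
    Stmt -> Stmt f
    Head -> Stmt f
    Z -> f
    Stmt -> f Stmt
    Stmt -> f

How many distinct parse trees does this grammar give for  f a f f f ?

Parse trees for f a f f f:
  [Stmt [Stmt [Stmt [Stmt f [Stmt a]] f] f] f]
  [Stmt [Stmt [Stmt f [Stmt [Stmt a] f]] f] f]
  [Stmt [Stmt f [Stmt [Stmt [Stmt a] f] f]] f]
  [Stmt f [Stmt [Stmt [Stmt [Stmt a] f] f] f]]

4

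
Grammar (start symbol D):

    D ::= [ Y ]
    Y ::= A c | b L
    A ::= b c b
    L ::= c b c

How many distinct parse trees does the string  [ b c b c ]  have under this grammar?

2

Parse trees for [ b c b c ]:
  [D [ [Y [A b c b] c] ]]
  [D [ [Y b [L c b c]] ]]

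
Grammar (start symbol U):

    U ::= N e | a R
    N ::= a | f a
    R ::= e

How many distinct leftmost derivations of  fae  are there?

1

Parse trees for fae:
  [U [N f a] e]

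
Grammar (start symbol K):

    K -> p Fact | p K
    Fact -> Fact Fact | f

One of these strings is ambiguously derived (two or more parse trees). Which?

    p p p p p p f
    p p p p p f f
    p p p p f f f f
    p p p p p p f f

p p p p f f f f

p p p p p p f: 1 tree
p p p p p f f: 1 tree
p p p p f f f f: 5 trees
p p p p p p f f: 1 tree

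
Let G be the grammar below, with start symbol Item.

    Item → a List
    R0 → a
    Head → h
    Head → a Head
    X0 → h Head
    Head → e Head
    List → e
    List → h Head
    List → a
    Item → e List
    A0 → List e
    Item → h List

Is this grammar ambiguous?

Unambiguous

Only Item, List, Head are reachable from Item; ignoring the rest: The reachable rules are right-linear with at most one rule per (nonterminal, next-terminal) pair. Each input token forces the next rule, so parsing is deterministic.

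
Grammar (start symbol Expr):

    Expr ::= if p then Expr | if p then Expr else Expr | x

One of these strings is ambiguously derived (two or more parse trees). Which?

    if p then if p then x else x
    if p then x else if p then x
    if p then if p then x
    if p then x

if p then if p then x else x: 2 trees
if p then x else if p then x: 1 tree
if p then if p then x: 1 tree
if p then x: 1 tree

if p then if p then x else x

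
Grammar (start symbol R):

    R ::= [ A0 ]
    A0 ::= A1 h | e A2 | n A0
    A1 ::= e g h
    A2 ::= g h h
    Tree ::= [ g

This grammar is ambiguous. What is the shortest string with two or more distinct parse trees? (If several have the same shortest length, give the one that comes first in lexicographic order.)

[ e g h h ]

length 6: [ e g h h ] has 2 parse trees

Two derivations of [ e g h h ]:
  R ⇒ [ A0 ] ⇒ [ A1 h ] ⇒ [ e g h h ]
  R ⇒ [ A0 ] ⇒ [ e A2 ] ⇒ [ e g h h ]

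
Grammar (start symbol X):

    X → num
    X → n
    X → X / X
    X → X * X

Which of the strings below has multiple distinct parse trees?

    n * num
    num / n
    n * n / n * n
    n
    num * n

n * n / n * n

n * num: 1 tree
num / n: 1 tree
n * n / n * n: 5 trees
n: 1 tree
num * n: 1 tree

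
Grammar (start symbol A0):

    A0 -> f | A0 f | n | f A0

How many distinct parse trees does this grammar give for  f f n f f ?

Parse trees for f f n f f:
  [A0 [A0 [A0 f [A0 f [A0 n]]] f] f]
  [A0 [A0 f [A0 [A0 f [A0 n]] f]] f]
  [A0 [A0 f [A0 f [A0 [A0 n] f]]] f]
  [A0 f [A0 [A0 [A0 f [A0 n]] f] f]]
  [A0 f [A0 [A0 f [A0 [A0 n] f]] f]]
  [A0 f [A0 f [A0 [A0 [A0 n] f] f]]]

6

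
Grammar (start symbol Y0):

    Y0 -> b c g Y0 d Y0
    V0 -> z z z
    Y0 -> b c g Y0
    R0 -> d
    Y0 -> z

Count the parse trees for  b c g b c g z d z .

2

Parse trees for b c g b c g z d z:
  [Y0 b c g [Y0 b c g [Y0 z]] d [Y0 z]]
  [Y0 b c g [Y0 b c g [Y0 z] d [Y0 z]]]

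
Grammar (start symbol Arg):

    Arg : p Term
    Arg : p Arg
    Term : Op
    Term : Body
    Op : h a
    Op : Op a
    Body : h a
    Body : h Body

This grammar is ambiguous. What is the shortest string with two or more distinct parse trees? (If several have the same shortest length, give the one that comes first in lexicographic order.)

p h a

length 3: p h a has 2 parse trees

Two derivations of p h a:
  Arg ⇒ p Term ⇒ p Op ⇒ p h a
  Arg ⇒ p Term ⇒ p Body ⇒ p h a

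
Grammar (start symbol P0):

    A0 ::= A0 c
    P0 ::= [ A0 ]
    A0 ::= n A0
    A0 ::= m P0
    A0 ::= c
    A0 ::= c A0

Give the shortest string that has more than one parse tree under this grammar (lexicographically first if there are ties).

[ c c ]

length 3: no string has ≥2 trees
length 4: [ c c ] has 2 parse trees

Two derivations of [ c c ]:
  P0 ⇒ [ A0 ] ⇒ [ A0 c ] ⇒ [ c c ]
  P0 ⇒ [ A0 ] ⇒ [ c A0 ] ⇒ [ c c ]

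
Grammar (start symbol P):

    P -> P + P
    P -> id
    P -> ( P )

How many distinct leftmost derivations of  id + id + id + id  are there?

5

Parse trees for id + id + id + id:
  [P [P id] + [P [P id] + [P [P id] + [P id]]]]
  [P [P id] + [P [P [P id] + [P id]] + [P id]]]
  [P [P [P id] + [P id]] + [P [P id] + [P id]]]
  [P [P [P id] + [P [P id] + [P id]]] + [P id]]
  [P [P [P [P id] + [P id]] + [P id]] + [P id]]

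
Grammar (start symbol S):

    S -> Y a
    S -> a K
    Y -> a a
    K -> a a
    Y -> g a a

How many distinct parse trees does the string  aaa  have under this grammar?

2

Parse trees for aaa:
  [S [Y a a] a]
  [S a [K a a]]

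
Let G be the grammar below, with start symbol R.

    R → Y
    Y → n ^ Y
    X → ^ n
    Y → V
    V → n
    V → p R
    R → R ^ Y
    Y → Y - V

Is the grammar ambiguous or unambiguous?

Witness: n ^ n

Derivation 1: R ⇒ Y ⇒ n ^ Y ⇒ n ^ V ⇒ n ^ n
Derivation 2: R ⇒ R ^ Y ⇒ Y ^ Y ⇒ V ^ Y ⇒ n ^ Y ⇒ n ^ V ⇒ n ^ n

Two distinct leftmost derivations for the same string.

Ambiguous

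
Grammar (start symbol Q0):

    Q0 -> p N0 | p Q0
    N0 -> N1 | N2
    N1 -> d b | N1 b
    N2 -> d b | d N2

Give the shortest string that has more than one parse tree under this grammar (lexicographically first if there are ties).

p d b

length 3: p d b has 2 parse trees

Two derivations of p d b:
  Q0 ⇒ p N0 ⇒ p N1 ⇒ p d b
  Q0 ⇒ p N0 ⇒ p N2 ⇒ p d b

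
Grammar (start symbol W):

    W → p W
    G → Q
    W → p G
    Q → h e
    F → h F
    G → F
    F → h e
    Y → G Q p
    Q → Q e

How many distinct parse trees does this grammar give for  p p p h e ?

2

Parse trees for p p p h e:
  [W p [W p [W p [G [Q h e]]]]]
  [W p [W p [W p [G [F h e]]]]]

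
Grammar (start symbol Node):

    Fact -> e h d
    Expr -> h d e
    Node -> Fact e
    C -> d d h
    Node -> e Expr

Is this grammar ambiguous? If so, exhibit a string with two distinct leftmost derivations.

Ambiguous

Witness: e h d e

Derivation 1: Node ⇒ Fact e ⇒ e h d e
Derivation 2: Node ⇒ e Expr ⇒ e h d e

Two distinct leftmost derivations for the same string.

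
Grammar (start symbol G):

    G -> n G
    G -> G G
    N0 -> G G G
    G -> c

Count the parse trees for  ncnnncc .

Parse trees for ncnnncc (showing first 6 of 11):
  [G n [G [G c] [G n [G n [G n [G [G c] [G c]]]]]]]
  [G n [G [G c] [G n [G n [G [G n [G c]] [G c]]]]]]
  [G n [G [G c] [G n [G [G n [G n [G c]]] [G c]]]]]
  [G n [G [G c] [G [G n [G n [G n [G c]]]] [G c]]]]
  [G n [G [G [G c] [G n [G n [G n [G c]]]]] [G c]]]
  [G [G n [G c]] [G n [G n [G n [G [G c] [G c]]]]]]

11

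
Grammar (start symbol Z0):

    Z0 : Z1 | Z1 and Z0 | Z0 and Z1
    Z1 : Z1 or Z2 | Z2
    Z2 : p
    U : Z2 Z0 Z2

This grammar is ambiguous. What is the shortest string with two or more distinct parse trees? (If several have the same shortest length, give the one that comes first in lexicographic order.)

p and p

length 1: no string has ≥2 trees
length 3: p and p has 2 parse trees

Two derivations of p and p:
  Z0 ⇒ Z1 and Z0 ⇒ Z2 and Z0 ⇒ p and Z0 ⇒ p and Z1 ⇒ p and Z2 ⇒ p and p
  Z0 ⇒ Z0 and Z1 ⇒ Z1 and Z1 ⇒ Z2 and Z1 ⇒ p and Z1 ⇒ p and Z2 ⇒ p and p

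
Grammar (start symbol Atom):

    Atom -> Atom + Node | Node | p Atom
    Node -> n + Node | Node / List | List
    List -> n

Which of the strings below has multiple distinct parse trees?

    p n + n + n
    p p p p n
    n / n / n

p n + n + n: 8 trees
p p p p n: 1 tree
n / n / n: 1 tree

p n + n + n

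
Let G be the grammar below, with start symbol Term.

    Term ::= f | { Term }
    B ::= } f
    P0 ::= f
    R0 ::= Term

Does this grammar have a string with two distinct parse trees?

Unambiguous

Only Term is reachable from Term; ignoring the rest: Each string is a nest of matched brackets around a single atom. An opening bracket forces the recursive rule; an atom forces the base rule.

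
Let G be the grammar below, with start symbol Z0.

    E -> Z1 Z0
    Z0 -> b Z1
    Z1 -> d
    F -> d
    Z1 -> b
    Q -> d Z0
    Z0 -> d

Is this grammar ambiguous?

Unambiguous

Only Z0, Z1 are reachable from Z0; ignoring the rest: Each reachable nonterminal has at most one production per leading terminal, and all productions are right-linear; the derivation is determined token-by-token.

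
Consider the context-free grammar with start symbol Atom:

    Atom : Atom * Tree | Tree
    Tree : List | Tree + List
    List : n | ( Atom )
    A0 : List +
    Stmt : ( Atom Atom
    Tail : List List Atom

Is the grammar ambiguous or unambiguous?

(A0, Stmt, Tail are unreachable from Atom, so their rules don't affect L(Atom).) This is a standard precedence ladder (Atom over Tree over List), with each level left-recursive on its own operator ('*' at Atom, '+' at Tree). That structure is LR(1), hence unambiguous.

Unambiguous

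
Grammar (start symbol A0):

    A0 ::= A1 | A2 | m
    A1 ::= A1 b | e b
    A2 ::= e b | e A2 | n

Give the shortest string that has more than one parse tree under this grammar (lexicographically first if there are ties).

e b

length 1: no string has ≥2 trees
length 2: e b has 2 parse trees

Two derivations of e b:
  A0 ⇒ A1 ⇒ e b
  A0 ⇒ A2 ⇒ e b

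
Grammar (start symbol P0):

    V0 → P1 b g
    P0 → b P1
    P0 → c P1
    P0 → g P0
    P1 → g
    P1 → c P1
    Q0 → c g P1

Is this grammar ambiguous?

Unambiguous

Only P0, P1 are reachable from P0; ignoring the rest: Each reachable nonterminal has at most one production per leading terminal, and all productions are right-linear; the derivation is determined token-by-token.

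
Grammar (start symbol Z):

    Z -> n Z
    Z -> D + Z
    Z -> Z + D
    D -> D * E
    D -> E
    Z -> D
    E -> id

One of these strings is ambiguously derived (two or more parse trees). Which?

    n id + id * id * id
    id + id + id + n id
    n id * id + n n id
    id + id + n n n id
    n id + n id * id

n id + id * id * id

n id + id * id * id: 3 trees
id + id + id + n id: 1 tree
n id * id + n n id: 1 tree
id + id + n n n id: 1 tree
n id + n id * id: 1 tree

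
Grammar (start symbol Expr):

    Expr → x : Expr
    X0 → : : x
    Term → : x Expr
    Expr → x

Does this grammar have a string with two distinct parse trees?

Unambiguous

Only Expr is reachable from Expr; ignoring the rest: Right-recursive list with a separator: after each atom, whether the separator follows determines the rule. One parse per string.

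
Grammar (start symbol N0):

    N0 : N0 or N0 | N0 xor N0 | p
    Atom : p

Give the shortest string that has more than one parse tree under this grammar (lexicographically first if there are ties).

p or p or p

length 1: no string has ≥2 trees
length 3: no string has ≥2 trees
length 5: p or p or p has 2 parse trees

Two derivations of p or p or p:
  N0 ⇒ N0 or N0 ⇒ N0 or N0 or N0 ⇒ p or N0 or N0 ⇒ p or p or N0 ⇒ p or p or p
  N0 ⇒ N0 or N0 ⇒ p or N0 ⇒ p or N0 or N0 ⇒ p or p or N0 ⇒ p or p or p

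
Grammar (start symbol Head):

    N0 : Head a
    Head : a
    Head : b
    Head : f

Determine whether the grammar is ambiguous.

Unambiguous

Only Head is reachable from Head; ignoring the rest: Each reachable nonterminal has at most one production per leading terminal, and all productions are right-linear; the derivation is determined token-by-token.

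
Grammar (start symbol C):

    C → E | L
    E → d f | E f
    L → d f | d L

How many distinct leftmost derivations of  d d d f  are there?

1

Parse trees for d d d f:
  [C [L d [L d [L d f]]]]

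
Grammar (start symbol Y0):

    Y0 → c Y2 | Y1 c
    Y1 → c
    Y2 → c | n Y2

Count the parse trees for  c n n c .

Parse trees for c n n c:
  [Y0 c [Y2 n [Y2 n [Y2 c]]]]

1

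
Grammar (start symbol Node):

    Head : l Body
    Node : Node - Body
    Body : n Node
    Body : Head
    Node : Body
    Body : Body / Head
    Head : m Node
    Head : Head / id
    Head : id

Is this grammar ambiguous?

Ambiguous

Witness: id / id

Derivation 1: Node ⇒ Body ⇒ Head ⇒ Head / id ⇒ id / id
Derivation 2: Node ⇒ Body ⇒ Body / Head ⇒ Head / Head ⇒ id / Head ⇒ id / id

Two distinct leftmost derivations for the same string.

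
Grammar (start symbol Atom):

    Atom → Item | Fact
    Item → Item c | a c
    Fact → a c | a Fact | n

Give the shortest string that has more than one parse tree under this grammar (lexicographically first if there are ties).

a c

length 1: no string has ≥2 trees
length 2: a c has 2 parse trees

Two derivations of a c:
  Atom ⇒ Item ⇒ a c
  Atom ⇒ Fact ⇒ a c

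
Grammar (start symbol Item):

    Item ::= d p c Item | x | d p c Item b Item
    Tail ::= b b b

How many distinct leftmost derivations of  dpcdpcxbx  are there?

2

Parse trees for dpcdpcxbx:
  [Item d p c [Item d p c [Item x] b [Item x]]]
  [Item d p c [Item d p c [Item x]] b [Item x]]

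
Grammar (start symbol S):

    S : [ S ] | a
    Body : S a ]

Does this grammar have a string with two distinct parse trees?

Unambiguous

Only S is reachable from S; ignoring the rest: Each string is a nest of matched brackets around a single atom. An opening bracket forces the recursive rule; an atom forces the base rule.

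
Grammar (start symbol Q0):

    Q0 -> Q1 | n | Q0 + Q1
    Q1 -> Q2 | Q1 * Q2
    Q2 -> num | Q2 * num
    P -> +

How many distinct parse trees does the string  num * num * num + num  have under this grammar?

Parse trees for num * num * num + num:
  [Q0 [Q0 [Q1 [Q2 [Q2 [Q2 num] * num] * num]]] + [Q1 [Q2 num]]]
  [Q0 [Q0 [Q1 [Q1 [Q2 num]] * [Q2 [Q2 num] * num]]] + [Q1 [Q2 num]]]
  [Q0 [Q0 [Q1 [Q1 [Q2 [Q2 num] * num]] * [Q2 num]]] + [Q1 [Q2 num]]]
  [Q0 [Q0 [Q1 [Q1 [Q1 [Q2 num]] * [Q2 num]] * [Q2 num]]] + [Q1 [Q2 num]]]

4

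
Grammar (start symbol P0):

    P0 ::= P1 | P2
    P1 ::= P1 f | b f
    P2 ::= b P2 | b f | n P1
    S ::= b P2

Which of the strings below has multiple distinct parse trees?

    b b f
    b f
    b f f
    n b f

b b f: 1 tree
b f: 2 trees
b f f: 1 tree
n b f: 1 tree

b f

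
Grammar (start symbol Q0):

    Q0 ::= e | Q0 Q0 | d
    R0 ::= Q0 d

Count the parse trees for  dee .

2

Parse trees for dee:
  [Q0 [Q0 d] [Q0 [Q0 e] [Q0 e]]]
  [Q0 [Q0 [Q0 d] [Q0 e]] [Q0 e]]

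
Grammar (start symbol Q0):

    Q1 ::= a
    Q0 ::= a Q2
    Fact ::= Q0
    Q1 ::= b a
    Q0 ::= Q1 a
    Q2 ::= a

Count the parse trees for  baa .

Parse trees for baa:
  [Q0 [Q1 b a] a]

1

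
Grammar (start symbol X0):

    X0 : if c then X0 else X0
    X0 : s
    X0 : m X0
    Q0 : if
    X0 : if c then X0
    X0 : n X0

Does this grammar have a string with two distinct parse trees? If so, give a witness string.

Ambiguous

Witness: if c then if c then s else s

Derivation 1: X0 ⇒ if c then X0 else X0 ⇒ if c then if c then X0 else X0 ⇒ if c then if c then s else X0 ⇒ if c then if c then s else s
Derivation 2: X0 ⇒ if c then X0 ⇒ if c then if c then X0 else X0 ⇒ if c then if c then s else X0 ⇒ if c then if c then s else s

Two distinct leftmost derivations for the same string.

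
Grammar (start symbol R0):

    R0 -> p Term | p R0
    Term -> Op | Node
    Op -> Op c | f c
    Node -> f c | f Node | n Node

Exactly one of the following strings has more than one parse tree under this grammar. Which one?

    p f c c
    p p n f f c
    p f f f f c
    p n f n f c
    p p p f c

p f c c: 1 tree
p p n f f c: 1 tree
p f f f f c: 1 tree
p n f n f c: 1 tree
p p p f c: 2 trees

p p p f c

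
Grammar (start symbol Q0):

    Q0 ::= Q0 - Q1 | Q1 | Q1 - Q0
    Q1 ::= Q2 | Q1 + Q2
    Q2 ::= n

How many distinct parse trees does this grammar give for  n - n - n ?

4

Parse trees for n - n - n:
  [Q0 [Q0 [Q0 [Q1 [Q2 n]]] - [Q1 [Q2 n]]] - [Q1 [Q2 n]]]
  [Q0 [Q0 [Q1 [Q2 n]] - [Q0 [Q1 [Q2 n]]]] - [Q1 [Q2 n]]]
  [Q0 [Q1 [Q2 n]] - [Q0 [Q0 [Q1 [Q2 n]]] - [Q1 [Q2 n]]]]
  [Q0 [Q1 [Q2 n]] - [Q0 [Q1 [Q2 n]] - [Q0 [Q1 [Q2 n]]]]]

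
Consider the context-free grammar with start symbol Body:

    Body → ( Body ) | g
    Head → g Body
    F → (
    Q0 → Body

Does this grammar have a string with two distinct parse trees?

Unambiguous

(Head, F, Q0 are unreachable from Body, so their rules don't affect L(Body).) L(Body) is { openⁿ atom closeⁿ : n ≥ 0 }. The bracket depth fixes n, and the derivation is forced at every step.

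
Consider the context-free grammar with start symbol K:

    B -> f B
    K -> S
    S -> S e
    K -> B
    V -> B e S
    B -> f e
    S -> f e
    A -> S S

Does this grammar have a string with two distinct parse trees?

Ambiguous

Witness: f e

Derivation 1: K ⇒ S ⇒ f e
Derivation 2: K ⇒ B ⇒ f e

Two distinct leftmost derivations for the same string.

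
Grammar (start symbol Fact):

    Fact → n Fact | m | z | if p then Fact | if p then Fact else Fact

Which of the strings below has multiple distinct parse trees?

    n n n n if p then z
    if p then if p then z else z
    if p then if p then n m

n n n n if p then z: 1 tree
if p then if p then z else z: 2 trees
if p then if p then n m: 1 tree

if p then if p then z else z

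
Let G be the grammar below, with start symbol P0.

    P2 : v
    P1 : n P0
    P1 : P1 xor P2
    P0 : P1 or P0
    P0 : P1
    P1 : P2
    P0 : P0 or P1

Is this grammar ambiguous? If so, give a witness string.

Witness: v or v

Derivation 1: P0 ⇒ P1 or P0 ⇒ P2 or P0 ⇒ v or P0 ⇒ v or P1 ⇒ v or P2 ⇒ v or v
Derivation 2: P0 ⇒ P0 or P1 ⇒ P1 or P1 ⇒ P2 or P1 ⇒ v or P1 ⇒ v or P2 ⇒ v or v

Two distinct leftmost derivations for the same string.

Ambiguous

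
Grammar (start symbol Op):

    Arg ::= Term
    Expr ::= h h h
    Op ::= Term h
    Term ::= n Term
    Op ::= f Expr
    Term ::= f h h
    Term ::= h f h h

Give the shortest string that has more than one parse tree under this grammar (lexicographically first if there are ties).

f h h h

length 4: f h h h has 2 parse trees

Two derivations of f h h h:
  Op ⇒ Term h ⇒ f h h h
  Op ⇒ f Expr ⇒ f h h h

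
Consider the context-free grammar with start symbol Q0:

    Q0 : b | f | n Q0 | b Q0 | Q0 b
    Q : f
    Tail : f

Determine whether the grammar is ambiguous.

Ambiguous

Witness: b b

Derivation 1: Q0 ⇒ b Q0 ⇒ b b
Derivation 2: Q0 ⇒ Q0 b ⇒ b b

Two distinct leftmost derivations for the same string.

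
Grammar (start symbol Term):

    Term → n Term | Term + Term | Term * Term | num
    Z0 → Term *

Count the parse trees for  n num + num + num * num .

14

Parse trees for n num + num + num * num (showing first 6 of 14):
  [Term n [Term [Term num] + [Term [Term num] + [Term [Term num] * [Term num]]]]]
  [Term n [Term [Term num] + [Term [Term [Term num] + [Term num]] * [Term num]]]]
  [Term n [Term [Term [Term num] + [Term num]] + [Term [Term num] * [Term num]]]]
  [Term n [Term [Term [Term num] + [Term [Term num] + [Term num]]] * [Term num]]]
  [Term n [Term [Term [Term [Term num] + [Term num]] + [Term num]] * [Term num]]]
  [Term [Term n [Term num]] + [Term [Term num] + [Term [Term num] * [Term num]]]]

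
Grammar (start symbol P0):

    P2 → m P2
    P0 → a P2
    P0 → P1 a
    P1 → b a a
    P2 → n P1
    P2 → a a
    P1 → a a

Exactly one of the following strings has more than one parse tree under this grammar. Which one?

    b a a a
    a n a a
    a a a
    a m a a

a a a

b a a a: 1 tree
a n a a: 1 tree
a a a: 2 trees
a m a a: 1 tree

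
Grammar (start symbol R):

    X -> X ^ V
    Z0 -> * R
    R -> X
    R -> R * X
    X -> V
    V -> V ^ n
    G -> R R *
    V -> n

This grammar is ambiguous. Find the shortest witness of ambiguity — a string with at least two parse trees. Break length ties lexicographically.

length 1: no string has ≥2 trees
length 3: n ^ n has 2 parse trees

Two derivations of n ^ n:
  R ⇒ X ⇒ X ^ V ⇒ V ^ V ⇒ n ^ V ⇒ n ^ n
  R ⇒ X ⇒ V ⇒ V ^ n ⇒ n ^ n

n ^ n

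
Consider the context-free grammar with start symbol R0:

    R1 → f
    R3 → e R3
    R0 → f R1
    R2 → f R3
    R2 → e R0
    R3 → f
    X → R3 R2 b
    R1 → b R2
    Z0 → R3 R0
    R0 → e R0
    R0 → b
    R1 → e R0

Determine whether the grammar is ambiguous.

(X, Z0 are unreachable from R0, so their rules don't affect L(R0).) The reachable rules are right-linear with at most one rule per (nonterminal, next-terminal) pair. Each input token forces the next rule, so parsing is deterministic.

Unambiguous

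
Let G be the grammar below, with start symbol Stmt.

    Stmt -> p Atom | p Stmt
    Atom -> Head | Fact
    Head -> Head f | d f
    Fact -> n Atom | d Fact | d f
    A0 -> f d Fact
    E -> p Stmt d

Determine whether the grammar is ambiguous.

Ambiguous

Witness: p d f

Derivation 1: Stmt ⇒ p Atom ⇒ p Head ⇒ p d f
Derivation 2: Stmt ⇒ p Atom ⇒ p Fact ⇒ p d f

Two distinct leftmost derivations for the same string.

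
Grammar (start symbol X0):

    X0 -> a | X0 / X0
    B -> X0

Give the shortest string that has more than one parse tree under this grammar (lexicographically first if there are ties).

a / a / a

length 1: no string has ≥2 trees
length 3: no string has ≥2 trees
length 5: a / a / a has 2 parse trees

Two derivations of a / a / a:
  X0 ⇒ X0 / X0 ⇒ a / X0 ⇒ a / X0 / X0 ⇒ a / a / X0 ⇒ a / a / a
  X0 ⇒ X0 / X0 ⇒ X0 / X0 / X0 ⇒ a / X0 / X0 ⇒ a / a / X0 ⇒ a / a / a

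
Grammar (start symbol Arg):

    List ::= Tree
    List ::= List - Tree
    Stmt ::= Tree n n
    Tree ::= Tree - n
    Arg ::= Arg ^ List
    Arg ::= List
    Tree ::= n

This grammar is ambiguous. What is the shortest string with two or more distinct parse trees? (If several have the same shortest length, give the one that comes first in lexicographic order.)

n - n

length 1: no string has ≥2 trees
length 3: n - n has 2 parse trees

Two derivations of n - n:
  Arg ⇒ List ⇒ Tree ⇒ Tree - n ⇒ n - n
  Arg ⇒ List ⇒ List - Tree ⇒ Tree - Tree ⇒ n - Tree ⇒ n - n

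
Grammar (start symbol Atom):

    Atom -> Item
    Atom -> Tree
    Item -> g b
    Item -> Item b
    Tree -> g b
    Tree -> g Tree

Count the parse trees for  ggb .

Parse trees for ggb:
  [Atom [Tree g [Tree g b]]]

1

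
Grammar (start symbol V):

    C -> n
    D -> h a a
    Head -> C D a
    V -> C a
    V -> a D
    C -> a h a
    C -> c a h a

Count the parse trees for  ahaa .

2

Parse trees for ahaa:
  [V [C a h a] a]
  [V a [D h a a]]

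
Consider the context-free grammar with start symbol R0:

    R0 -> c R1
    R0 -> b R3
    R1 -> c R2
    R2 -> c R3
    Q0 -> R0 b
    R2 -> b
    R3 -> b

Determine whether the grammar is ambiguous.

(Q0 is unreachable from R0, so its rules don't affect L(R0).) Each reachable nonterminal has at most one production per leading terminal, and all productions are right-linear; the derivation is determined token-by-token.

Unambiguous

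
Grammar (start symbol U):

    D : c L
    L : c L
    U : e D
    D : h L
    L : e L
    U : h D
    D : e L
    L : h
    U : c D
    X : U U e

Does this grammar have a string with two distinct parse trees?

Unambiguous

(X is unreachable from U, so its rules don't affect L(U).) The reachable rules are right-linear with at most one rule per (nonterminal, next-terminal) pair. Each input token forces the next rule, so parsing is deterministic.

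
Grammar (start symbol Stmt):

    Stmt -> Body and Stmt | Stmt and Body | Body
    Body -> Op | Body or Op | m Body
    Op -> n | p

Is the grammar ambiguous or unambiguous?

Ambiguous

Witness: n and n

Derivation 1: Stmt ⇒ Body and Stmt ⇒ Op and Stmt ⇒ n and Stmt ⇒ n and Body ⇒ n and Op ⇒ n and n
Derivation 2: Stmt ⇒ Stmt and Body ⇒ Body and Body ⇒ Op and Body ⇒ n and Body ⇒ n and Op ⇒ n and n

Two distinct leftmost derivations for the same string.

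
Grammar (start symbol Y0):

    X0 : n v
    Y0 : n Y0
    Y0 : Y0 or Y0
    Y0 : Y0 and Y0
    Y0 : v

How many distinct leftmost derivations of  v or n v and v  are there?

Parse trees for v or n v and v:
  [Y0 [Y0 v] or [Y0 n [Y0 [Y0 v] and [Y0 v]]]]
  [Y0 [Y0 v] or [Y0 [Y0 n [Y0 v]] and [Y0 v]]]
  [Y0 [Y0 [Y0 v] or [Y0 n [Y0 v]]] and [Y0 v]]

3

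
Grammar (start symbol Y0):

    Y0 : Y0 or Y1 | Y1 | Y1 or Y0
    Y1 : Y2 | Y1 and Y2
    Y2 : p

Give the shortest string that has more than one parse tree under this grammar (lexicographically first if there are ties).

p or p

length 1: no string has ≥2 trees
length 3: p or p has 2 parse trees

Two derivations of p or p:
  Y0 ⇒ Y0 or Y1 ⇒ Y1 or Y1 ⇒ Y2 or Y1 ⇒ p or Y1 ⇒ p or Y2 ⇒ p or p
  Y0 ⇒ Y1 or Y0 ⇒ Y2 or Y0 ⇒ p or Y0 ⇒ p or Y1 ⇒ p or Y2 ⇒ p or p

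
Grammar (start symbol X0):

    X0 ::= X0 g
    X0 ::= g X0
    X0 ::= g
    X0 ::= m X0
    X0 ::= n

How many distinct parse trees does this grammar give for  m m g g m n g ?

Parse trees for m m g g m n g:
  [X0 [X0 m [X0 m [X0 g [X0 g [X0 m [X0 n]]]]]] g]
  [X0 m [X0 [X0 m [X0 g [X0 g [X0 m [X0 n]]]]] g]]
  [X0 m [X0 m [X0 [X0 g [X0 g [X0 m [X0 n]]]] g]]]
  [X0 m [X0 m [X0 g [X0 [X0 g [X0 m [X0 n]]] g]]]]
  [X0 m [X0 m [X0 g [X0 g [X0 [X0 m [X0 n]] g]]]]]
  [X0 m [X0 m [X0 g [X0 g [X0 m [X0 [X0 n] g]]]]]]

6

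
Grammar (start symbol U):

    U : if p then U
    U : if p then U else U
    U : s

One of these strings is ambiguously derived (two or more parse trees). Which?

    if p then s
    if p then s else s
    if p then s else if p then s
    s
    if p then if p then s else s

if p then s: 1 tree
if p then s else s: 1 tree
if p then s else if p then s: 1 tree
s: 1 tree
if p then if p then s else s: 2 trees

if p then if p then s else s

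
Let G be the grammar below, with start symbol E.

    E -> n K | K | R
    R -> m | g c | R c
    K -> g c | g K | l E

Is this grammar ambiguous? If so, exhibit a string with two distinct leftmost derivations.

Witness: g c

Derivation 1: E ⇒ K ⇒ g c
Derivation 2: E ⇒ R ⇒ g c

Two distinct leftmost derivations for the same string.

Ambiguous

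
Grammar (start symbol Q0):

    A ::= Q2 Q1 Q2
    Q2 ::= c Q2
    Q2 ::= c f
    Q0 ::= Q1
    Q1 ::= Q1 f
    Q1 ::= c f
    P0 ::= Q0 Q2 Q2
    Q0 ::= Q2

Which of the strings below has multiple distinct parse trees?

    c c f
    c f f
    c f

c f

c c f: 1 tree
c f f: 1 tree
c f: 2 trees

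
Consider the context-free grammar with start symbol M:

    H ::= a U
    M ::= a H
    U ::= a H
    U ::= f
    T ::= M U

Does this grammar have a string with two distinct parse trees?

Only M, H, U are reachable from M; ignoring the rest: The reachable rules are right-linear with at most one rule per (nonterminal, next-terminal) pair. Each input token forces the next rule, so parsing is deterministic.

Unambiguous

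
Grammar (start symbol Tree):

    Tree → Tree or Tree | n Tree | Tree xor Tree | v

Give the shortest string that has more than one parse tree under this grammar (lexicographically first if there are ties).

length 1: no string has ≥2 trees
length 2: no string has ≥2 trees
length 3: no string has ≥2 trees
length 4: n v or v has 2 parse trees

Two derivations of n v or v:
  Tree ⇒ Tree or Tree ⇒ n Tree or Tree ⇒ n v or Tree ⇒ n v or v
  Tree ⇒ n Tree ⇒ n Tree or Tree ⇒ n v or Tree ⇒ n v or v

n v or v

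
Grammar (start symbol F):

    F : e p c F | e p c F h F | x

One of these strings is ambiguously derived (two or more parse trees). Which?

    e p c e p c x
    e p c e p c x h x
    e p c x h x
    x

e p c e p c x h x

e p c e p c x: 1 tree
e p c e p c x h x: 2 trees
e p c x h x: 1 tree
x: 1 tree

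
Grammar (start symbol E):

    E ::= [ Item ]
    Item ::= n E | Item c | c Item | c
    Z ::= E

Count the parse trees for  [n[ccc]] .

4

Parse trees for [n[ccc]]:
  [E [ [Item n [E [ [Item [Item [Item c] c] c] ]]] ]]
  [E [ [Item n [E [ [Item [Item c [Item c]] c] ]]] ]]
  [E [ [Item n [E [ [Item c [Item [Item c] c]] ]]] ]]
  [E [ [Item n [E [ [Item c [Item c [Item c]]] ]]] ]]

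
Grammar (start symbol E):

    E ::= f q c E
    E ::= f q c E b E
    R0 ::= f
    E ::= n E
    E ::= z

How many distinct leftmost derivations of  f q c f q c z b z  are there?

Parse trees for f q c f q c z b z:
  [E f q c [E f q c [E z] b [E z]]]
  [E f q c [E f q c [E z]] b [E z]]

2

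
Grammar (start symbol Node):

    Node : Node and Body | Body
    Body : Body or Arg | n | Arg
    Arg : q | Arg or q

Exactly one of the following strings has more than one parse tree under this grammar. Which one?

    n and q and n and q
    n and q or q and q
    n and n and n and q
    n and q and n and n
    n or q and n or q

n and q or q and q

n and q and n and q: 1 tree
n and q or q and q: 2 trees
n and n and n and q: 1 tree
n and q and n and n: 1 tree
n or q and n or q: 1 tree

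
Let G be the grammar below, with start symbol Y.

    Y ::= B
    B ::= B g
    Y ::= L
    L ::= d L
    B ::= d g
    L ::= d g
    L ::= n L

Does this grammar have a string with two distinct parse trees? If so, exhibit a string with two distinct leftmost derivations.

Ambiguous

Witness: d g

Derivation 1: Y ⇒ B ⇒ d g
Derivation 2: Y ⇒ L ⇒ d g

Two distinct leftmost derivations for the same string.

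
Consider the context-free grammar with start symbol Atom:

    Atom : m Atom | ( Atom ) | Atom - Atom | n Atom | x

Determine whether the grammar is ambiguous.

Witness: m x - x

Derivation 1: Atom ⇒ m Atom ⇒ m Atom - Atom ⇒ m x - Atom ⇒ m x - x
Derivation 2: Atom ⇒ Atom - Atom ⇒ m Atom - Atom ⇒ m x - Atom ⇒ m x - x

Two distinct leftmost derivations for the same string.

Ambiguous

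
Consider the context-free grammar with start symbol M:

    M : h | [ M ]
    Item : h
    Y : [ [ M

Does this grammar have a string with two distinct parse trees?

(Item, Y are unreachable from M, so their rules don't affect L(M).) Each string is a nest of matched brackets around a single atom. An opening bracket forces the recursive rule; an atom forces the base rule.

Unambiguous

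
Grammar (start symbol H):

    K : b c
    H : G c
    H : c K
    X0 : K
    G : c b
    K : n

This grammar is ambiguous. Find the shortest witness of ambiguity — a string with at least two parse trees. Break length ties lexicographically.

length 2: no string has ≥2 trees
length 3: c b c has 2 parse trees

Two derivations of c b c:
  H ⇒ G c ⇒ c b c
  H ⇒ c K ⇒ c b c

c b c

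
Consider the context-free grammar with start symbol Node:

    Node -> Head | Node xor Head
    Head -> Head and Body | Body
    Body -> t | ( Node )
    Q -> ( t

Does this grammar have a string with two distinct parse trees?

Only Node, Head, Body are reachable from Node; ignoring the rest: Node → Node xor Head | Head  ;  Head → Head and Body | Body  — a left-associative chain with Body at the bottom. Each string factors uniquely by precedence.

Unambiguous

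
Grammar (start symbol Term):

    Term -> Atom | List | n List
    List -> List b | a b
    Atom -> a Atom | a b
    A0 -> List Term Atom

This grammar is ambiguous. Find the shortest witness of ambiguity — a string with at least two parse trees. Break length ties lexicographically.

a b

length 2: a b has 2 parse trees

Two derivations of a b:
  Term ⇒ Atom ⇒ a b
  Term ⇒ List ⇒ a b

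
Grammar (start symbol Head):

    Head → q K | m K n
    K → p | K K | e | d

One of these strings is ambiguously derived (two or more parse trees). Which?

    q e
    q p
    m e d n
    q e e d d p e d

q e e d d p e d

q e: 1 tree
q p: 1 tree
m e d n: 1 tree
q e e d d p e d: 132 trees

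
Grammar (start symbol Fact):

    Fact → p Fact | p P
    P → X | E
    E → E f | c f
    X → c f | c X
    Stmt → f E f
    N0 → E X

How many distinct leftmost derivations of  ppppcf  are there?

Parse trees for ppppcf:
  [Fact p [Fact p [Fact p [Fact p [P [X c f]]]]]]
  [Fact p [Fact p [Fact p [Fact p [P [E c f]]]]]]

2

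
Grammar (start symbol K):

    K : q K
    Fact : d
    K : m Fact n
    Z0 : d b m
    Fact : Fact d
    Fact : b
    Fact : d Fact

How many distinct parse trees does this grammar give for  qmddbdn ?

3

Parse trees for qmddbdn:
  [K q [K m [Fact [Fact d [Fact d [Fact b]]] d] n]]
  [K q [K m [Fact d [Fact [Fact d [Fact b]] d]] n]]
  [K q [K m [Fact d [Fact d [Fact [Fact b] d]]] n]]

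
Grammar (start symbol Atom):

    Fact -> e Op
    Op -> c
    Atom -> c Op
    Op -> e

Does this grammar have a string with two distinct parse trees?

Unambiguous

Only Atom, Op are reachable from Atom; ignoring the rest: Restricted to the reachable nonterminals, every rule has the form A → t or A → t B, and no two rules for the same A share a first terminal. The grammar encodes a DFA — one run per string.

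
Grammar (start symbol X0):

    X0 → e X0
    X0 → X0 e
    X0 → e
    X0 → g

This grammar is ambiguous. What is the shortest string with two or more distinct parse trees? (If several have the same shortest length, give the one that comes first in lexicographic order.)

e e

length 1: no string has ≥2 trees
length 2: e e has 2 parse trees

Two derivations of e e:
  X0 ⇒ e X0 ⇒ e e
  X0 ⇒ X0 e ⇒ e e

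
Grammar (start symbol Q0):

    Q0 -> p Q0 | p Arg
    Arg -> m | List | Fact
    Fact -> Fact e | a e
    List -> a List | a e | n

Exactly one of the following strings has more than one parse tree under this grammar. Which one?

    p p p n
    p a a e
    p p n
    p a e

p p p n: 1 tree
p a a e: 1 tree
p p n: 1 tree
p a e: 2 trees

p a e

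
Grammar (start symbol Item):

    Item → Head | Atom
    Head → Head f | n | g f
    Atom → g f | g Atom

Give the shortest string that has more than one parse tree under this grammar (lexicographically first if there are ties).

g f

length 1: no string has ≥2 trees
length 2: g f has 2 parse trees

Two derivations of g f:
  Item ⇒ Head ⇒ g f
  Item ⇒ Atom ⇒ g f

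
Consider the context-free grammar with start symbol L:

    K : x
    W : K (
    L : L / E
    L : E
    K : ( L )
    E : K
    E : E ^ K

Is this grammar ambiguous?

Only L, E, K are reachable from L; ignoring the rest: This is a standard precedence ladder (L over E over K), with each level left-recursive on its own operator ('/' at L, '^' at E). That structure is LR(1), hence unambiguous.

Unambiguous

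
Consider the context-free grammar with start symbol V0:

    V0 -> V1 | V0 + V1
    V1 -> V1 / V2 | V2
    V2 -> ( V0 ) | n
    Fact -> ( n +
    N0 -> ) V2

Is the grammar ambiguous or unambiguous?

Unambiguous

(Fact, N0 are unreachable from V0, so their rules don't affect L(V0).) The grammar is stratified — V0 handles '+' (left-recursive), V1 handles '/', V2 atoms. Each operator has a fixed associativity and precedence level, so every string has one parse.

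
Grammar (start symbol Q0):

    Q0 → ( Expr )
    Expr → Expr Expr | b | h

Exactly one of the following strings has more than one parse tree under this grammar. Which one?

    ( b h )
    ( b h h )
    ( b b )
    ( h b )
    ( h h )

( b h h )

( b h ): 1 tree
( b h h ): 2 trees
( b b ): 1 tree
( h b ): 1 tree
( h h ): 1 tree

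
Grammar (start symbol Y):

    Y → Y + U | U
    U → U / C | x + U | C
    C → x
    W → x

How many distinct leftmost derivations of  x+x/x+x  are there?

3

Parse trees for x+x/x+x:
  [Y [Y [Y [U [C x]]] + [U [U [C x]] / [C x]]] + [U [C x]]]
  [Y [Y [U [U x + [U [C x]]] / [C x]]] + [U [C x]]]
  [Y [Y [U x + [U [U [C x]] / [C x]]]] + [U [C x]]]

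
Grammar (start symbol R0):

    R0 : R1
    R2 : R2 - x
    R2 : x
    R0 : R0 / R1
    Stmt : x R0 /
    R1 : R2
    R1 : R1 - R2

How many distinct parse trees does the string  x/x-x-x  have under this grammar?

4

Parse trees for x/x-x-x:
  [R0 [R0 [R1 [R2 x]]] / [R1 [R2 [R2 [R2 x] - x] - x]]]
  [R0 [R0 [R1 [R2 x]]] / [R1 [R1 [R2 x]] - [R2 [R2 x] - x]]]
  [R0 [R0 [R1 [R2 x]]] / [R1 [R1 [R2 [R2 x] - x]] - [R2 x]]]
  [R0 [R0 [R1 [R2 x]]] / [R1 [R1 [R1 [R2 x]] - [R2 x]] - [R2 x]]]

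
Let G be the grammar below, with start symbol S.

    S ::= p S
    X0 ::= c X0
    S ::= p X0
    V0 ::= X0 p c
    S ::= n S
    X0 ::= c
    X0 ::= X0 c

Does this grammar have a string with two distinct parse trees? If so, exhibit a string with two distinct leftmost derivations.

Ambiguous

Witness: p c c

Derivation 1: S ⇒ p X0 ⇒ p c X0 ⇒ p c c
Derivation 2: S ⇒ p X0 ⇒ p X0 c ⇒ p c c

Two distinct leftmost derivations for the same string.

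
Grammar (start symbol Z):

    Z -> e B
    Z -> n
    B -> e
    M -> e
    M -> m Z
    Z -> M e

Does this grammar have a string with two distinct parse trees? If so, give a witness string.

Ambiguous

Witness: e e

Derivation 1: Z ⇒ e B ⇒ e e
Derivation 2: Z ⇒ M e ⇒ e e

Two distinct leftmost derivations for the same string.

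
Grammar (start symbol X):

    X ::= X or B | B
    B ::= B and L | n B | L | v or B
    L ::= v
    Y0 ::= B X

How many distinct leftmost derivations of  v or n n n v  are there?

Parse trees for v or n n n v:
  [X [X [B [L v]]] or [B n [B n [B n [B [L v]]]]]]
  [X [B v or [B n [B n [B n [B [L v]]]]]]]

2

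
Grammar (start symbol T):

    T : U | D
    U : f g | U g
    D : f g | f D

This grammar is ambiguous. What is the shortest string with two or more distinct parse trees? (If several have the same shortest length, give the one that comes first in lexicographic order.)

f g

length 2: f g has 2 parse trees

Two derivations of f g:
  T ⇒ U ⇒ f g
  T ⇒ D ⇒ f g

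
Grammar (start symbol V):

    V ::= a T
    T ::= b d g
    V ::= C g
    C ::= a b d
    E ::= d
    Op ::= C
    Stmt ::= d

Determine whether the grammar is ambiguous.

Witness: a b d g

Derivation 1: V ⇒ a T ⇒ a b d g
Derivation 2: V ⇒ C g ⇒ a b d g

Two distinct leftmost derivations for the same string.

Ambiguous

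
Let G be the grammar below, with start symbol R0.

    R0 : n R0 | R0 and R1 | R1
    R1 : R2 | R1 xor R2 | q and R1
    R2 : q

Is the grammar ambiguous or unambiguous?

Ambiguous

Witness: q and q

Derivation 1: R0 ⇒ R0 and R1 ⇒ R1 and R1 ⇒ R2 and R1 ⇒ q and R1 ⇒ q and R2 ⇒ q and q
Derivation 2: R0 ⇒ R1 ⇒ q and R1 ⇒ q and R2 ⇒ q and q

Two distinct leftmost derivations for the same string.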